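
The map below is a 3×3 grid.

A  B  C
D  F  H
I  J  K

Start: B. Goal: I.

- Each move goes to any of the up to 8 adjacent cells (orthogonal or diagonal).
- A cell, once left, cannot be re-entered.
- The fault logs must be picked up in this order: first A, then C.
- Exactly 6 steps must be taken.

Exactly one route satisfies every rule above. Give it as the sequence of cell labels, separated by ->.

B -> A -> F -> C -> H -> J -> I

The waypoints must appear in the order A, C, with no cell reused.
Route from B: left 1 to A, down-right 1 to F, up-right 1 to C, down 1 to H, down-left 1 to J, left 1 to I — 6 moves in all.
Check: order respected (A at step 1, C at step 3); 6 moves as required.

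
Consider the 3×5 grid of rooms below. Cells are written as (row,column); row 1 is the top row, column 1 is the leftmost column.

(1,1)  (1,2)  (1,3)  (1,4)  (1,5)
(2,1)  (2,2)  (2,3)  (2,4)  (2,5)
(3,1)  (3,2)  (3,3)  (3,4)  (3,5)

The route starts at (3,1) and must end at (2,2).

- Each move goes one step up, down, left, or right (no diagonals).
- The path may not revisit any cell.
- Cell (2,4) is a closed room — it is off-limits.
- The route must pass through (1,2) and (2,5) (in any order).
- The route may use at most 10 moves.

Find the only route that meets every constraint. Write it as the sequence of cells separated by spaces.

(3,1) (3,2) (3,3) (3,4) (3,5) (2,5) (1,5) (1,4) (1,3) (1,2) (2,2)

Any route must reach (1,2) and (2,5) and still end at (2,2) within 10 moves, so the order of the required stops is forced.
Route from (3,1): 4× right (reaching (3,5)), 2× up (reaching (1,5)), 3× left (reaching (1,2)), down to (2,2) — 10 moves in all.
Check: all required cells visited; 10 ≤ 10 moves.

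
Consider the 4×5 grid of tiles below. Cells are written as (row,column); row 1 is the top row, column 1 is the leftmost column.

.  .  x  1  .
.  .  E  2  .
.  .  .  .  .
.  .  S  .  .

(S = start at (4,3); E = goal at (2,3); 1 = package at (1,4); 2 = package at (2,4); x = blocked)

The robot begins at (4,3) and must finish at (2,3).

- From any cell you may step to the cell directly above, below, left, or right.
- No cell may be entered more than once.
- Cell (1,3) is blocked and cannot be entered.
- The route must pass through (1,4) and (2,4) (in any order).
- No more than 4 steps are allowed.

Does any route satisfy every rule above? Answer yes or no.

no

Even ignoring the no-revisit rule, getting from (4,3) to (2,3), taking the cheapest ordering (4,3) → (1,4) → (2,4) → (2,3) needs at least 4 + 1 + 1 = 6 moves (Manhattan distance per leg), which exceeds the 4-move limit.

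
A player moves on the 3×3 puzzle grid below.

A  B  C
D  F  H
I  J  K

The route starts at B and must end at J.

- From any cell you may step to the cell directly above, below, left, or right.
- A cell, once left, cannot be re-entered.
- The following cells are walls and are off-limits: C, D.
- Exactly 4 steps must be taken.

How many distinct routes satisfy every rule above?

Need simple routes of exactly 4 moves from B to J (Manhattan distance 2, so 1 moves are spent on a detour and 1 undoing it).
Enumerating: B F H K J.
That gives 1 route.

1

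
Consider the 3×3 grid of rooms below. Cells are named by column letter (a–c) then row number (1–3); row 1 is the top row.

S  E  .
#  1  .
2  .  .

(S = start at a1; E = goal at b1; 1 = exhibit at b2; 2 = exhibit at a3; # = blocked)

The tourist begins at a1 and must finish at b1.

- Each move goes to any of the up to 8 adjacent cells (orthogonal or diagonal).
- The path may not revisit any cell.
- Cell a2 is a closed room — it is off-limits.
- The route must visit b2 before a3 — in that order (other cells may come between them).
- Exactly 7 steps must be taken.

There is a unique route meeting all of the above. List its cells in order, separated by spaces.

The waypoints must appear in the order b2, a3, with no cell reused.
Route from a1: down-right to b2, down-left to a3, 2× right (reaching c3), 2× up (reaching c1), left to b1 — 7 moves in all.
Check: order respected (1 at step 1, 2 at step 2); 7 moves as required.

a1 b2 a3 b3 c3 c2 c1 b1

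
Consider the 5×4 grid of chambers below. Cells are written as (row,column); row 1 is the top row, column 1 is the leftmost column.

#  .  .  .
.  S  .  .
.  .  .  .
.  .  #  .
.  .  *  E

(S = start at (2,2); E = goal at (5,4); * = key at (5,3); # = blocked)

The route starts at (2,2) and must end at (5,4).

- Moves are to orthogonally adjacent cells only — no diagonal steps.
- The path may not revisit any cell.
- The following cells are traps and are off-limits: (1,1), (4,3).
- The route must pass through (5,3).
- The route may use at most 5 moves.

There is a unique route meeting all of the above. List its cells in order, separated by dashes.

(2,2) - (3,2) - (4,2) - (5,2) - (5,3) - (5,4)

The budget equals the shortest possible length, so every move has to be on a shortest route through the required cells.
Route from (2,2): down 3 to (5,2), right 2 to (5,4) — 5 moves in all.
Check: all required cells visited; 5 ≤ 5 moves.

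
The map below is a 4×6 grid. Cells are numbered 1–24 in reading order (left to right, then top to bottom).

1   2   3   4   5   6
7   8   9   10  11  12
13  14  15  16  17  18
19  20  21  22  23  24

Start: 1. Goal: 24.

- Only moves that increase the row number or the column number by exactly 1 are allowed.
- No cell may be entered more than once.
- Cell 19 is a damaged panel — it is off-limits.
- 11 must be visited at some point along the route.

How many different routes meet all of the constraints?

A right/down-only route from 1 to 24 makes exactly 3 down-moves and 5 right-moves in some order.
With no other constraints that would be C(8,3) = 56 routes.
Split at 11 and multiply the segment counts (each segment already excludes blocked cells): 1→11: 5; 11→24: 3; product = 15.
That gives 15 routes.

15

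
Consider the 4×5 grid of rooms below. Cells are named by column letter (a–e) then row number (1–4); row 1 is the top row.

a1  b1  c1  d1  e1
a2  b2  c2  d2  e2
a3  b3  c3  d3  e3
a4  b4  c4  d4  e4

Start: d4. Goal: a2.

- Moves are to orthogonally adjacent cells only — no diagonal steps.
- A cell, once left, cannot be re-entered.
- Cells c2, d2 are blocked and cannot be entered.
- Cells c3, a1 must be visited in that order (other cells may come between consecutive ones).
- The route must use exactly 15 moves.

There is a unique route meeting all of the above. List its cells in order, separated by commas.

d4, c4, b4, a4, a3, b3, c3, d3, e3, e2, e1, d1, c1, b1, a1, a2

The waypoints must appear in the order c3, a1, with no cell reused.
Route from d4: 3× left (reaching a4), up to a3, 4× right (reaching e3), 2× up (reaching e1), 4× left (reaching a1), down to a2 — 15 moves in all.
Check: order respected (c3 at step 6, a1 at step 14); 15 moves as required.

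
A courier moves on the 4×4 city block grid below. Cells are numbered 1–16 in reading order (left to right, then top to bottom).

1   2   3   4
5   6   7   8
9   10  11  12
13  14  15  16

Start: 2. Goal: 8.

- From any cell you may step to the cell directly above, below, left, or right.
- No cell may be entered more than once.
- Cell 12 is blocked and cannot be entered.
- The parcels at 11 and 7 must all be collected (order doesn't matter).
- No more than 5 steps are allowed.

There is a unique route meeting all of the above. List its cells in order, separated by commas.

The budget equals the shortest possible length, so every move has to be on a shortest route through the required cells.
Route from 2: down 2 to 10, right 1 to 11, up 1 to 7, right 1 to 8 — 5 moves in all.
Check: all required cells visited; 5 ≤ 5 moves.

2, 6, 10, 11, 7, 8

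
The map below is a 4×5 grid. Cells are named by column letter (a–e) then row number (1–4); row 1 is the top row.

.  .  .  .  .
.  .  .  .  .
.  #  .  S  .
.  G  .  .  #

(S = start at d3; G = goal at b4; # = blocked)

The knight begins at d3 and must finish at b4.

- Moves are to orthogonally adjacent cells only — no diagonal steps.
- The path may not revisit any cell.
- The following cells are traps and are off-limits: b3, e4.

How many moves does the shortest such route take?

The Manhattan distance from d3 to b4 is |3−4| + |4−2| = 3, so at least 3 moves are needed.
A route of 3 moves achieves this: d3 → d4 → c4 → b4.
Since 3 matches the lower bound, it is optimal.

3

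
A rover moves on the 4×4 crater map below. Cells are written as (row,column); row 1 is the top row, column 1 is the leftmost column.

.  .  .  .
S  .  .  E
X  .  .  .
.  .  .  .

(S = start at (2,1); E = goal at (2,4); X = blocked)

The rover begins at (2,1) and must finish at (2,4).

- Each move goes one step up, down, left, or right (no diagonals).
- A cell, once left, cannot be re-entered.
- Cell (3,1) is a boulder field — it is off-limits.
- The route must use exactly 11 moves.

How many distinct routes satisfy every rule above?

Need simple routes of exactly 11 moves from (2,1) to (2,4) (Manhattan distance 3, so 4 moves are spent on a detour and 4 undoing it).
Branch systematically from the start, pruning whenever the remaining move budget drops below the Manhattan distance to (2,4) or differs from it in parity. Grouping the completions by first move — via (1,1): 7; via (2,2): 2 — and summing: 7 + 2 = 9.
That gives 9 routes.

9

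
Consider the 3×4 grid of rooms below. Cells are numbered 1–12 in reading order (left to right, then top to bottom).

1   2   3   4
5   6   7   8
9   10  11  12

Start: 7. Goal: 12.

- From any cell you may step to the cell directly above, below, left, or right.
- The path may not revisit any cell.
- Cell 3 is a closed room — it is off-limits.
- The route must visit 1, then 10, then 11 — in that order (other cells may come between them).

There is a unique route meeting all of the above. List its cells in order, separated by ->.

The waypoints must appear in the order 1, 10, 11, with no cell reused.
Route from 7: left to 6, up to 2, left to 1, 2× down (reaching 9), 3× right (reaching 12) — 8 moves in all.
Check: order respected (1 at step 3, 10 at step 6, 11 at step 7).

7 -> 6 -> 2 -> 1 -> 5 -> 9 -> 10 -> 11 -> 12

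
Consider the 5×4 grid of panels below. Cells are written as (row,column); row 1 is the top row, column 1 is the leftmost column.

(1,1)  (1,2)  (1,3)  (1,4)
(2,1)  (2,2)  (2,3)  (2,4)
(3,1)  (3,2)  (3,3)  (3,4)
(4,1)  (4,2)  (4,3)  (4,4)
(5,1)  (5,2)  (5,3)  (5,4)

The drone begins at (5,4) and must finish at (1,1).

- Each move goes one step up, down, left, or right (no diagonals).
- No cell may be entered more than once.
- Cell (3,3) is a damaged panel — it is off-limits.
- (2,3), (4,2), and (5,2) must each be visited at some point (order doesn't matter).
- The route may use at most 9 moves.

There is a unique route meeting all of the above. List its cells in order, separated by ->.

(5,4) -> (5,3) -> (5,2) -> (4,2) -> (3,2) -> (2,2) -> (2,3) -> (1,3) -> (1,2) -> (1,1)

The 9-move cap with required stops at (2,3), (4,2), (5,2) leaves no slack for detours.
Route from (5,4): left 2 to (5,2), up 3 to (2,2), right 1 to (2,3), up 1 to (1,3), left 2 to (1,1) — 9 moves in all.
Check: all required cells visited; 9 ≤ 9 moves.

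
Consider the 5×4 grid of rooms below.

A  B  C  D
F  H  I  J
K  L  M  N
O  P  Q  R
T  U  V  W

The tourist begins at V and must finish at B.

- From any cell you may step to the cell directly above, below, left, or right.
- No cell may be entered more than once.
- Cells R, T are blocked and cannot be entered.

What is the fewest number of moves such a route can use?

The Manhattan distance from V to B is |5−1| + |3−2| = 5, so at least 5 moves are needed.
A route of 5 moves achieves this: V → Q → M → I → C → B.
Since 5 matches the lower bound, it is optimal.

5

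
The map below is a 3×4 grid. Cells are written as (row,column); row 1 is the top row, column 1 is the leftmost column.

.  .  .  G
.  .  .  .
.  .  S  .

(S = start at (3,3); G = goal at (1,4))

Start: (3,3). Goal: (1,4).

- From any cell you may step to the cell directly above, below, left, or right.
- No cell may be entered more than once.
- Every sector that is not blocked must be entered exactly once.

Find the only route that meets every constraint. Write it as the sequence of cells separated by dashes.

Need to visit all 12 open cells exactly once, starting at (3,3) and ending at (1,4).
Route from (3,3): right 1 to (3,4), up 1 to (2,4), left 2 to (2,2), down 1 to (3,2), left 1 to (3,1), up 2 to (1,1), right 3 to (1,4) — 11 moves in all.
Check: all 12 open cells covered.

(3,3) - (3,4) - (2,4) - (2,3) - (2,2) - (3,2) - (3,1) - (2,1) - (1,1) - (1,2) - (1,3) - (1,4)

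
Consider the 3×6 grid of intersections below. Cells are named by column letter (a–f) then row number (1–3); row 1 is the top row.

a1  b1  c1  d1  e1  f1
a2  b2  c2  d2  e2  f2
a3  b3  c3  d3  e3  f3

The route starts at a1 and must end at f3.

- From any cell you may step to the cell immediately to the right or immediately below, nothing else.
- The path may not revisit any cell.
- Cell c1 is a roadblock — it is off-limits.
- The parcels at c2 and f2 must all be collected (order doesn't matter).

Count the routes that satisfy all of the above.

A right/down-only route from a1 to f3 makes exactly 2 down-moves and 5 right-moves in some order.
With no other constraints that would be C(7,2) = 21 routes.
A monotone route can only reach the required cells in the order c2, f2, so split there and multiply the segment counts (each segment already excludes blocked cells): a1→c2: 2; c2→f2: 1; f2→f3: 1; product = 2.
That gives 2 routes.

2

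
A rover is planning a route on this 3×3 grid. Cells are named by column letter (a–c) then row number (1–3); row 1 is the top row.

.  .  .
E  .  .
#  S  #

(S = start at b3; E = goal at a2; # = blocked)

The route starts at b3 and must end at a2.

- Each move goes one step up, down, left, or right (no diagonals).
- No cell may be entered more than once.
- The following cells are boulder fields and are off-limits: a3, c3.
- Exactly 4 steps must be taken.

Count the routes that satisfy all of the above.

Need simple routes of exactly 4 moves from b3 to a2 (Manhattan distance 2, so 1 moves are spent on a detour and 1 undoing it).
Enumerating: b3 b2 b1 a1 a2.
That gives 1 route.

1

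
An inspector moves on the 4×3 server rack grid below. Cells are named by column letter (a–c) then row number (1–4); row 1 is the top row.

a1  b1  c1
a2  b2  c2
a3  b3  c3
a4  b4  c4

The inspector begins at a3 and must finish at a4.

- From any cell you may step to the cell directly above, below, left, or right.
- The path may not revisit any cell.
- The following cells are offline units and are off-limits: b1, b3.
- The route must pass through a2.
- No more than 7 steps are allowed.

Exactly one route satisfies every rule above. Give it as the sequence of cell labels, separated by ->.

The 7-move cap with required stops at a2 leaves no slack for detours.
Route from a3: up 1 to a2, right 2 to c2, down 2 to c4, left 2 to a4 — 7 moves in all.
Check: all required cells visited; 7 ≤ 7 moves.

a3 -> a2 -> b2 -> c2 -> c3 -> c4 -> b4 -> a4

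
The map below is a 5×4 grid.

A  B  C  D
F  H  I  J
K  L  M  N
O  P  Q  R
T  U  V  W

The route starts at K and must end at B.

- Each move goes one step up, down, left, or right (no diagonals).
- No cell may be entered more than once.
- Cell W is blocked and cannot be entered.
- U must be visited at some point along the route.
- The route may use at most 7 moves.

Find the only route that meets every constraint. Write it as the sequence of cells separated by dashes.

K - O - T - U - P - L - H - B

The budget equals the shortest possible length, so every move has to be on a shortest route through the required cells.
Route from K: 2× down (reaching T), right to U, 4× up (reaching B) — 7 moves in all.
Check: all required cells visited; 7 ≤ 7 moves.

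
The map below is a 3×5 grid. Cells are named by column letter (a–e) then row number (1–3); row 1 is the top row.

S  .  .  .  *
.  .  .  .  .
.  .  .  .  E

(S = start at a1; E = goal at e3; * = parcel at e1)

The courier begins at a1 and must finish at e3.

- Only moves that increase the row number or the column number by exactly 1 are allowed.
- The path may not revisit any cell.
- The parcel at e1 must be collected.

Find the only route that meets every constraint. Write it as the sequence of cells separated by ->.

Moves only go right or down, so the column and row indices never decrease.
Route from a1: 4× right (reaching e1), 2× down (reaching e3) — 6 moves in all.
Check: all required cells visited.

a1 -> b1 -> c1 -> d1 -> e1 -> e2 -> e3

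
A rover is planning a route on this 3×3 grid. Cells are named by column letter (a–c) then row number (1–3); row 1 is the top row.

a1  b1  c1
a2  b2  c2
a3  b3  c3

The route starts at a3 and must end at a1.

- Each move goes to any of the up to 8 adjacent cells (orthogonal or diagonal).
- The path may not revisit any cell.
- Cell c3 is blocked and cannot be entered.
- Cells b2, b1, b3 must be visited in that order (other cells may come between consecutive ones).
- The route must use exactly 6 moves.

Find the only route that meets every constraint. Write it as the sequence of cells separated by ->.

The waypoints must appear in the order b2, b1, b3, with no cell reused.
Route from a3: up-right 1 to b2, up 1 to b1, down-right 1 to c2, down-left 1 to b3, up-left 1 to a2, up 1 to a1 — 6 moves in all.
Check: order respected (b2 at step 1, b1 at step 2, b3 at step 4); 6 moves as required.

a3 -> b2 -> b1 -> c2 -> b3 -> a2 -> a1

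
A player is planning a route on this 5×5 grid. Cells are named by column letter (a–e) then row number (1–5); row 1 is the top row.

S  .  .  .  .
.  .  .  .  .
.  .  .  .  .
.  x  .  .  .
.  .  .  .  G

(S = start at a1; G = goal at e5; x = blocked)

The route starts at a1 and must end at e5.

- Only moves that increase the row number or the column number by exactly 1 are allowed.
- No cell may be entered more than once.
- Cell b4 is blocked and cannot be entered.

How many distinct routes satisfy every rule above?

54

A right/down-only route from a1 to e5 makes exactly 4 down-moves and 4 right-moves in some order.
With no other constraints that would be C(8,4) = 70 routes.
Subtract routes through each blocked cell (inclusion–exclusion for overlaps): − through b4: 16 → 54.
That gives 54 routes.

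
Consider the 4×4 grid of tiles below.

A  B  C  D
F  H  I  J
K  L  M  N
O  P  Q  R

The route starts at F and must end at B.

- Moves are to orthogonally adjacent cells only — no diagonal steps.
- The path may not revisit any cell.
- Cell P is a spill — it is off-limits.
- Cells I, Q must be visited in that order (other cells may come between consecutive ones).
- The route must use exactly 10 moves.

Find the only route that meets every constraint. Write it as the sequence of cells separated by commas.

The waypoints must appear in the order I, Q, with no cell reused.
Route from F: right 2 to I, down 2 to Q, right 1 to R, up 3 to D, left 2 to B — 10 moves in all.
Check: order respected (I at step 2, Q at step 4); 10 moves as required.

F, H, I, M, Q, R, N, J, D, C, B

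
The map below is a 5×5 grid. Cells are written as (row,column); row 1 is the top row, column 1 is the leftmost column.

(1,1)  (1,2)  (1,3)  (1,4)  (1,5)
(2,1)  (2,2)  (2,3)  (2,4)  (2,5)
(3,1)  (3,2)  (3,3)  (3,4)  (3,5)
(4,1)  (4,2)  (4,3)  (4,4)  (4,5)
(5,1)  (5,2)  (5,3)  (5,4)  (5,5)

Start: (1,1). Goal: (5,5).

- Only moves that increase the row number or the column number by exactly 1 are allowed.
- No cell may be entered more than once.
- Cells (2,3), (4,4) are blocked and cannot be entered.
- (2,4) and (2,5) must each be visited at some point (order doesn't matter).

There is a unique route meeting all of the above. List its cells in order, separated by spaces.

Moves only go right or down, so the column and row indices never decrease.
Route from (1,1): 3× right (reaching (1,4)), down to (2,4), right to (2,5), 3× down (reaching (5,5)) — 8 moves in all.
Check: all required cells visited.

(1,1) (1,2) (1,3) (1,4) (2,4) (2,5) (3,5) (4,5) (5,5)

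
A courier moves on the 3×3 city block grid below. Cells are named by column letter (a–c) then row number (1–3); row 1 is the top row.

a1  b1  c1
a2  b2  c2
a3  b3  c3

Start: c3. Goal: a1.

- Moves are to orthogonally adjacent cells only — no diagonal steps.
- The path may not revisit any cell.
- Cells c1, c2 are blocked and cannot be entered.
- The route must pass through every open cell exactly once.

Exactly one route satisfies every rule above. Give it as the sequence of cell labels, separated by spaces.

Need to visit all 7 open cells exactly once, starting at c3 and ending at a1.
Cell b1 has only two open neighbours (b2 and a1), so the path must pass straight through it: one of those is the cell it's entered from and the other is where it exits.
Route from c3: 2× left (reaching a3), up to a2, right to b2, up to b1, left to a1 — 6 moves in all.
Check: all 7 open cells covered.

c3 b3 a3 a2 b2 b1 a1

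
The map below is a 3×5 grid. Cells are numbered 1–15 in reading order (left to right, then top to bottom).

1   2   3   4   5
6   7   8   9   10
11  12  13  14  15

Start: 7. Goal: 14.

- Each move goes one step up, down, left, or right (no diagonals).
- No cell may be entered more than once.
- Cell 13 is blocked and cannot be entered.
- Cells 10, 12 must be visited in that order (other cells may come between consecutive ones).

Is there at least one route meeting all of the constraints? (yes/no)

no

Ignoring the required order, 5 revisit-free routes from 7 to 14 pass through all of 10 and 12; the waypoint orders that occur are 12 → 10 (5) — never 10 → 12.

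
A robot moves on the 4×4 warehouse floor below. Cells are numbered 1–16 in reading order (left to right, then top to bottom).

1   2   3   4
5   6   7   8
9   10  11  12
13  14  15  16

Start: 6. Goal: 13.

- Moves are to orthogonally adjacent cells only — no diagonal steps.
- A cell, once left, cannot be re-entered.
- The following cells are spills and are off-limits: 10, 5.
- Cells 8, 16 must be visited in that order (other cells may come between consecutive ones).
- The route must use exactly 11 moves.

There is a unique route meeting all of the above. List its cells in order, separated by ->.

6 -> 2 -> 3 -> 4 -> 8 -> 7 -> 11 -> 12 -> 16 -> 15 -> 14 -> 13

The waypoints must appear in the order 8, 16, with no cell reused.
Route from 6: up to 2, 2× right (reaching 4), down to 8, left to 7, down to 11, right to 12, down to 16, 3× left (reaching 13) — 11 moves in all.
Check: order respected (8 at step 4, 16 at step 8); 11 moves as required.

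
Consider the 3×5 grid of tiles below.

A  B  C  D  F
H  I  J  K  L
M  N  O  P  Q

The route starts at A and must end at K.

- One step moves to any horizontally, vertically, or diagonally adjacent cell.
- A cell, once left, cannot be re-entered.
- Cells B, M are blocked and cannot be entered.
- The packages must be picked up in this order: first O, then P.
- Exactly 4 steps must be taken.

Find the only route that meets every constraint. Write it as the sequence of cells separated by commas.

The waypoints must appear in the order O, P, with no cell reused.
Route from A: 2× down-right (reaching O), right to P, up to K — 4 moves in all.
Check: order respected (O at step 2, P at step 3); 4 moves as required.

A, I, O, P, K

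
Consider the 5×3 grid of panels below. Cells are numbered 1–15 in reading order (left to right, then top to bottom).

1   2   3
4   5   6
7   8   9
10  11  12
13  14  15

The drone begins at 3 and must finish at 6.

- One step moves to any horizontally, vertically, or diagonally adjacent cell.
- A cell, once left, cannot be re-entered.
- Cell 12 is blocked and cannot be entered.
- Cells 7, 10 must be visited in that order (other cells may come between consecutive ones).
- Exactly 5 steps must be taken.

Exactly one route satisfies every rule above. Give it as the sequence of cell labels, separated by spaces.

The waypoints must appear in the order 7, 10, with no cell reused.
Route from 3: 2× down-left (reaching 7), down to 10, 2× up-right (reaching 6) — 5 moves in all.
Check: order respected (7 at step 2, 10 at step 3); 5 moves as required.

3 5 7 10 8 6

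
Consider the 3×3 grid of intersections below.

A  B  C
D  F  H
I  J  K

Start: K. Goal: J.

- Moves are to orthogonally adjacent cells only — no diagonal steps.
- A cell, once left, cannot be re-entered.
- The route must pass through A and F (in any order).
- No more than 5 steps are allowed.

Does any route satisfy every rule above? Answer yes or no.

Even ignoring the no-revisit rule, getting from K to J, taking the cheapest ordering K → A → F → J needs at least 4 + 2 + 1 = 7 moves (Manhattan distance per leg), which exceeds the 5-move limit.

no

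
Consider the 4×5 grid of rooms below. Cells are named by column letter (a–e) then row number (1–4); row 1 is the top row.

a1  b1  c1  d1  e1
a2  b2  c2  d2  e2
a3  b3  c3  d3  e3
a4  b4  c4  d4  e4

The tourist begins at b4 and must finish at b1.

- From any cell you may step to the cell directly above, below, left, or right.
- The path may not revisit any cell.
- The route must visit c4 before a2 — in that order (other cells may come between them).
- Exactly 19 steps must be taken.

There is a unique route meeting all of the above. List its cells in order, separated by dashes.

The waypoints must appear in the order c4, a2, with no cell reused.
Route from b4: left to a4, up to a3, 2× right (reaching c3), down to c4, 2× right (reaching e4), up to e3, left to d3, up to d2, right to e2, up to e1, 2× left (reaching c1), down to c2, 2× left (reaching a2), up to a1, right to b1 — 19 moves in all.
Check: order respected (c4 at step 5, a2 at step 17); 19 moves as required.

b4 - a4 - a3 - b3 - c3 - c4 - d4 - e4 - e3 - d3 - d2 - e2 - e1 - d1 - c1 - c2 - b2 - a2 - a1 - b1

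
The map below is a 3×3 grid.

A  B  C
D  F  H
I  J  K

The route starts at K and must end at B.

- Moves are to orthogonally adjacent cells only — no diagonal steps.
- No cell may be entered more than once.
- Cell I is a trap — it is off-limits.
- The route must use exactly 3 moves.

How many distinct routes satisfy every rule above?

Need simple routes of exactly 3 moves from K to B (Manhattan distance 3, so 0 moves are spent on a detour and 0 undoing it).
Enumerating: K H C B | K H F B | K J F B.
That gives 3 routes.

3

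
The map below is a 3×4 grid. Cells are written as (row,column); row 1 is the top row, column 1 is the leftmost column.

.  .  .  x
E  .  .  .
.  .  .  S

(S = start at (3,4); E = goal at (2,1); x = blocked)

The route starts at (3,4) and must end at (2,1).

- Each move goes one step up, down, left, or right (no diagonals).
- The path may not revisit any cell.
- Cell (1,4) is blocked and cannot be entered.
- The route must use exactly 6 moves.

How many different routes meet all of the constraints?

Need simple routes of exactly 6 moves from (3,4) to (2,1) (Manhattan distance 4, so 1 moves are spent on a detour and 1 undoing it).
Branch systematically from the start, pruning whenever the remaining move budget drops below the Manhattan distance to (2,1) or differs from it in parity. Grouping the completions by first move — via (2,4): 6; via (3,3): 5 — and summing: 6 + 5 = 11.
That gives 11 routes.

11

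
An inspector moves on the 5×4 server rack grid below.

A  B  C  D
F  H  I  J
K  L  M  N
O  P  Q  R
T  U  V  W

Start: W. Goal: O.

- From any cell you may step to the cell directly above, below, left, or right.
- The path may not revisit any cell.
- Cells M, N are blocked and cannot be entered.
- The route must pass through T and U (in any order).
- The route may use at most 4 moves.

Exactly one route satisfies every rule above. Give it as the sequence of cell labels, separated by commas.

W, V, U, T, O

The 4-move cap with required stops at T, U leaves no slack for detours.
Route from W: left 3 to T, up 1 to O — 4 moves in all.
Check: all required cells visited; 4 ≤ 4 moves.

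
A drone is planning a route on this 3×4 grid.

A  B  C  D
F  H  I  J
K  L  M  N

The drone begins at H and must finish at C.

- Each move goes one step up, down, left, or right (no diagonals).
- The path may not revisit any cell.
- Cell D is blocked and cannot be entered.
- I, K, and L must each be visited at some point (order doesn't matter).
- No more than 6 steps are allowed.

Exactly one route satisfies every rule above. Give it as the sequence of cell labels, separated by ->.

Any route must reach I, K, and L and still end at C within 6 moves, so the order of the required stops is forced.
Route from H: left to F, down to K, 2× right (reaching M), 2× up (reaching C) — 6 moves in all.
Check: all required cells visited; 6 ≤ 6 moves.

H -> F -> K -> L -> M -> I -> C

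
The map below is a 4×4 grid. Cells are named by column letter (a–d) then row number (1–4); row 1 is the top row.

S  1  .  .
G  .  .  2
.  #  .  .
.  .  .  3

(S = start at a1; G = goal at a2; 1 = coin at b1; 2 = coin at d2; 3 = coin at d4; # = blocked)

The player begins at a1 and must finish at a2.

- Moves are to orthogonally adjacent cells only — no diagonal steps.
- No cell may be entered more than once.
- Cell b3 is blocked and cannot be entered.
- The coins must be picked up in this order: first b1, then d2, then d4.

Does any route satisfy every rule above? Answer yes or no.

One route that works: a1 → b1 → b2 → c2 → d2 → d3 → d4 → c4 → b4 → a4 → a3 → a2.

yes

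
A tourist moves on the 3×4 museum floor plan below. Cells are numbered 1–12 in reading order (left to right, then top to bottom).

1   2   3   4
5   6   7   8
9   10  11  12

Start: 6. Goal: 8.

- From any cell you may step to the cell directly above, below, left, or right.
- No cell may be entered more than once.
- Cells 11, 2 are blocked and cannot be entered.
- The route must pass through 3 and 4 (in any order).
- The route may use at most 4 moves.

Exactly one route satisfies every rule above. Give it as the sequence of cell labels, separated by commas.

Any route must reach 3 and 4 and still end at 8 within 4 moves, so the order of the required stops is forced.
Route from 6: right to 7, up to 3, right to 4, down to 8 — 4 moves in all.
Check: all required cells visited; 4 ≤ 4 moves.

6, 7, 3, 4, 8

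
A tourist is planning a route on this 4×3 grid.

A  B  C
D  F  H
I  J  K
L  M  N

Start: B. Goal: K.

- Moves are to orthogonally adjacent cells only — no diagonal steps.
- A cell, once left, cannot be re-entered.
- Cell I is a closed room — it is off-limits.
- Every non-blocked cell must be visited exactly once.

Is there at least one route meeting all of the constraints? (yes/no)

no

Cell L has only one open neighbour but is neither the start nor the goal, so a Hamiltonian route would have to both enter and leave it through the same neighbour — impossible without revisiting.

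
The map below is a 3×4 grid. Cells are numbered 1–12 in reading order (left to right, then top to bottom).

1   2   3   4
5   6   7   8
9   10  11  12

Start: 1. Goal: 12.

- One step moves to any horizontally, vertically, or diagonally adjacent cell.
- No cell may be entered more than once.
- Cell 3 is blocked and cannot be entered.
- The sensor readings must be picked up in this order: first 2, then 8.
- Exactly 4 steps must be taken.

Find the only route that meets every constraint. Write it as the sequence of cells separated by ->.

1 -> 2 -> 7 -> 8 -> 12

The waypoints must appear in the order 2, 8, with no cell reused.
Route from 1: right to 2, down-right to 7, right to 8, down to 12 — 4 moves in all.
Check: order respected (2 at step 1, 8 at step 3); 4 moves as required.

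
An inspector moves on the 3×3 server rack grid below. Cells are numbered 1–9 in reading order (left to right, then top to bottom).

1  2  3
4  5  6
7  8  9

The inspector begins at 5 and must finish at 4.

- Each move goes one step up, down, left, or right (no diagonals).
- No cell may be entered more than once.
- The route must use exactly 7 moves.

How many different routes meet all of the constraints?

2

Need simple routes of exactly 7 moves from 5 to 4 (Manhattan distance 1, so 3 moves are spent on a detour and 3 undoing it).
Enumerating: 5 2 3 6 9 8 7 4 | 5 8 9 6 3 2 1 4.
That gives 2 routes.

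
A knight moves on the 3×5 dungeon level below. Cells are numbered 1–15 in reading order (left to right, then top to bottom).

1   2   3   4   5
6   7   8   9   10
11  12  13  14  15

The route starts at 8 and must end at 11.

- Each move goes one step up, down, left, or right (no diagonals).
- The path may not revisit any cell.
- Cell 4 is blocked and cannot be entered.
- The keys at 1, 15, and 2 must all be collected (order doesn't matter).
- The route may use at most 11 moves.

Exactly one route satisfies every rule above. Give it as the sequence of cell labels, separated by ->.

Any route must reach 1, 15, and 2 and still end at 11 within 11 moves, so the order of the required stops is forced.
Route from 8: 2× right (reaching 10), down to 15, 3× left (reaching 12), 2× up (reaching 2), left to 1, 2× down (reaching 11) — 11 moves in all.
Check: all required cells visited; 11 ≤ 11 moves.

8 -> 9 -> 10 -> 15 -> 14 -> 13 -> 12 -> 7 -> 2 -> 1 -> 6 -> 11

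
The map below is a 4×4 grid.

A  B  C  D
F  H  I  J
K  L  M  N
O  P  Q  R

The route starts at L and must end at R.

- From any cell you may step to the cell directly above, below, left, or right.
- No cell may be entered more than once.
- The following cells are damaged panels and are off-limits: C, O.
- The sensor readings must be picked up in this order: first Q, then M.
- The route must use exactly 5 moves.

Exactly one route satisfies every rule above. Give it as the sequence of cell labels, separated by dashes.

L - P - Q - M - N - R

The waypoints must appear in the order Q, M, with no cell reused.
Route from L: down to P, right to Q, up to M, right to N, down to R — 5 moves in all.
Check: order respected (Q at step 2, M at step 3); 5 moves as required.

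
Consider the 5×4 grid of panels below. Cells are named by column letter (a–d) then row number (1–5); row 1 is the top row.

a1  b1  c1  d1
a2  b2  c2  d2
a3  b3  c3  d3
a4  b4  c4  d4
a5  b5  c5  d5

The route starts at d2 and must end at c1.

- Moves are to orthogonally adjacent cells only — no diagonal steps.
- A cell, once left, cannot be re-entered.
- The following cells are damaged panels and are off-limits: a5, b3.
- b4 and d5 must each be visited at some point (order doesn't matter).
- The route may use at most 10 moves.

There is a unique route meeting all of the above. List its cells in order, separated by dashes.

Any route must reach b4 and d5 and still end at c1 within 10 moves, so the order of the required stops is forced.
Route from d2: 3× down (reaching d5), 2× left (reaching b5), up to b4, right to c4, 3× up (reaching c1) — 10 moves in all.
Check: all required cells visited; 10 ≤ 10 moves.

d2 - d3 - d4 - d5 - c5 - b5 - b4 - c4 - c3 - c2 - c1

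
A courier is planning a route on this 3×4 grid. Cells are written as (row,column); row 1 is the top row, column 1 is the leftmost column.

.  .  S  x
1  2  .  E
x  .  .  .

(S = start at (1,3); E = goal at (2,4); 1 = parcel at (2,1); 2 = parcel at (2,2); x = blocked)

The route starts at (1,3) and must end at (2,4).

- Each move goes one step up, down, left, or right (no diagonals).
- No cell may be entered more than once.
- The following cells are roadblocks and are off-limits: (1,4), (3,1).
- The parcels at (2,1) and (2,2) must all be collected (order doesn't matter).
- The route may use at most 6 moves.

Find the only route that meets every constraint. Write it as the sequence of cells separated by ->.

The 6-move cap with required stops at (2,1), (2,2) leaves no slack for detours.
Route from (1,3): left 2 to (1,1), down 1 to (2,1), right 3 to (2,4) — 6 moves in all.
Check: all required cells visited; 6 ≤ 6 moves.

(1,3) -> (1,2) -> (1,1) -> (2,1) -> (2,2) -> (2,3) -> (2,4)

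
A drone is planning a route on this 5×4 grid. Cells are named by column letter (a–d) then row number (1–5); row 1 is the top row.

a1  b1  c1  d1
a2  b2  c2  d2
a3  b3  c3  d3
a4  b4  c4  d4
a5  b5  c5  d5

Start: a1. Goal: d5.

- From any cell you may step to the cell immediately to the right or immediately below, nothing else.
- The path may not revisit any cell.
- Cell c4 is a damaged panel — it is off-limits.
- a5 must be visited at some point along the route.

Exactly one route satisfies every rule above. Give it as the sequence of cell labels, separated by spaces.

a1 a2 a3 a4 a5 b5 c5 d5

Moves only go right or down, so the column and row indices never decrease.
Route from a1: 4× down (reaching a5), 3× right (reaching d5) — 7 moves in all.
Check: all required cells visited.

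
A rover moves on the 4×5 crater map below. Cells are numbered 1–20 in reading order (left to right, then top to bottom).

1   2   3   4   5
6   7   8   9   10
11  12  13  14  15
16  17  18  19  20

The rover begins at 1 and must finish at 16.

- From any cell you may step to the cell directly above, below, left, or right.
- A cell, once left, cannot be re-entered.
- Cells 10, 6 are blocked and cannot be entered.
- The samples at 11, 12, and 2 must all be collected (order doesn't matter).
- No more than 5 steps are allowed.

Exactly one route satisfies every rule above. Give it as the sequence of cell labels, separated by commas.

Any route must reach 11, 12, and 2 and still end at 16 within 5 moves, so the order of the required stops is forced.
Route from 1: right to 2, 2× down (reaching 12), left to 11, down to 16 — 5 moves in all.
Check: all required cells visited; 5 ≤ 5 moves.

1, 2, 7, 12, 11, 16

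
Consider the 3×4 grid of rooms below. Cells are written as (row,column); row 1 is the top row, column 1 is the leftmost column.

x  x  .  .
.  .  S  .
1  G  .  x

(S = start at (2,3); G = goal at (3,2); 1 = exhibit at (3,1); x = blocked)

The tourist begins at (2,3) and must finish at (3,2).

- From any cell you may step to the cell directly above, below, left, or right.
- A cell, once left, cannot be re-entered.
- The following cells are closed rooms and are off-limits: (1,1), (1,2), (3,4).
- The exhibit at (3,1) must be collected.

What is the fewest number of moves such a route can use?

4

Any route passes through (3,1) somewhere between (2,3) and (3,2). Summing Manhattan distances along the two legs ((2,3) → (3,1) → (3,2)) gives a lower bound of 3 + 1 = 4 moves.
A route of 4 moves achieves this: (2,3) → (2,2) → (2,1) → (3,1) → (3,2).
Since 4 matches the lower bound, it is optimal.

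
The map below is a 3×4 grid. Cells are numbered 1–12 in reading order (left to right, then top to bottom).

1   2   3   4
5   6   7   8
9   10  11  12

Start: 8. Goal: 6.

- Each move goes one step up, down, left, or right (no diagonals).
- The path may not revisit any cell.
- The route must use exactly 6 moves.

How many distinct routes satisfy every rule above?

Need simple routes of exactly 6 moves from 8 to 6 (Manhattan distance 2, so 2 moves are spent on a detour and 2 undoing it).
Enumerating: 8 4 3 7 11 10 6 | 8 4 3 2 1 5 6 | 8 12 11 7 3 2 6 | 8 12 11 10 9 5 6 | 8 7 3 2 1 5 6 | 8 7 11 10 9 5 6.
That gives 6 routes.

6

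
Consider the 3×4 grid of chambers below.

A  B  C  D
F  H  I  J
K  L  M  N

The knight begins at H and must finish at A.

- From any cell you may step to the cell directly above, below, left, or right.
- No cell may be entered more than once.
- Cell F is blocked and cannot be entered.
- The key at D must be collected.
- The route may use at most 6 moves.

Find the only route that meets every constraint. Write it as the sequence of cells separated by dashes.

H - I - J - D - C - B - A

Any route must reach D and still end at A within 6 moves, so the order of the required stops is forced.
Route from H: right 2 to J, up 1 to D, left 3 to A — 6 moves in all.
Check: all required cells visited; 6 ≤ 6 moves.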